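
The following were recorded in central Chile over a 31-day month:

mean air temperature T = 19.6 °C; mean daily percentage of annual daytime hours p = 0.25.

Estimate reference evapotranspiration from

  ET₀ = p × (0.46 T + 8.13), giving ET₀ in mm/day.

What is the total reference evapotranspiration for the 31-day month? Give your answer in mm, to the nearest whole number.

ET₀ = 0.25 × (0.46 × 19.6 + 8.13) = 0.25 × 17.146 = 4.2865 mm/d
Monthly total = 4.2865 × 31 = 132.882 mm

133 mm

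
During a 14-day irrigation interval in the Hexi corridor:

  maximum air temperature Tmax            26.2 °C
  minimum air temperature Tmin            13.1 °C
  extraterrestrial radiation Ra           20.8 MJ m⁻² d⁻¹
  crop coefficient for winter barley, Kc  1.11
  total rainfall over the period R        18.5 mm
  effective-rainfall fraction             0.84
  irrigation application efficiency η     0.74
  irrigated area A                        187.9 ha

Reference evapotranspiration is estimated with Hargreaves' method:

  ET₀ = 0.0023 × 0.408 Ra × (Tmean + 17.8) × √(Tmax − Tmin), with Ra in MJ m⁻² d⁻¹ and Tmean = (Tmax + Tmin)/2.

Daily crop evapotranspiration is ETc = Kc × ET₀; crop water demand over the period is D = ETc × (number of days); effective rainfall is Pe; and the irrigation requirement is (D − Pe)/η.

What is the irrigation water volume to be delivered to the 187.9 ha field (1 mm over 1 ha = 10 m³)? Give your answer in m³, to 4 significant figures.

Tmean = (26.2 + 13.1)/2 = 19.65 °C
0.408 Ra = 0.408 × 20.8 = 8.4864 mm/d equivalent
ET₀ = 0.0023 × 8.4864 × (19.65 + 17.8) × √13.1 = 0.0023 × 8.4864 × 37.45 × 3.6194 = 2.6457 mm/d
ETc = Kc × ET₀ = 1.11 × 2.6457 = 2.9367 mm/d
Crop demand D = ETc × 14 d = 2.9367 × 14 = 41.114 mm
Pe = 0.84 × 18.5 = 15.540 mm
D − Pe = 41.114 − 15.540 = 25.574 mm
Gross irrigation = 25.574 / 0.74 = 34.559 mm
Volume = 34.559 mm × 187.9 ha × 10 = 64936.4 m³

64940 m³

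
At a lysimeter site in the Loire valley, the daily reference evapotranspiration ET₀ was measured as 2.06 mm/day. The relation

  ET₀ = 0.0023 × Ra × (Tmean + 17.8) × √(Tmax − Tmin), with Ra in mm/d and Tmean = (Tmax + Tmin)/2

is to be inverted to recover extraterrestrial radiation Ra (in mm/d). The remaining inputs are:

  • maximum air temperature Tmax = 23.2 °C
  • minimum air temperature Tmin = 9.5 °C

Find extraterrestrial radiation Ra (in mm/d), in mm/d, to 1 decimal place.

Tmean = 16.35 °C; √ΔT = 3.7014
Ra = ET₀ / [0.0023 × (Tmean+17.8) × √ΔT] = 2.06 / (0.0023 × 34.15 × 3.7014) = 7.086 mm/d

7.1 mm/d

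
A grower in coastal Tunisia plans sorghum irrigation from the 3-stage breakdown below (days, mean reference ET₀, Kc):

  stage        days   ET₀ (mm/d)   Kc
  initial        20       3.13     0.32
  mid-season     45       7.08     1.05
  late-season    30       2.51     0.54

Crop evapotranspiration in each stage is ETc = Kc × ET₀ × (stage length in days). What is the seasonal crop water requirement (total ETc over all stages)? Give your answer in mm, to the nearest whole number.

395 mm

initial: 0.32 × 3.13 × 20 = 20.03 mm
mid-season: 1.05 × 7.08 × 45 = 334.53 mm
late-season: 0.54 × 2.51 × 30 = 40.66 mm
Seasonal total = 395.22 mm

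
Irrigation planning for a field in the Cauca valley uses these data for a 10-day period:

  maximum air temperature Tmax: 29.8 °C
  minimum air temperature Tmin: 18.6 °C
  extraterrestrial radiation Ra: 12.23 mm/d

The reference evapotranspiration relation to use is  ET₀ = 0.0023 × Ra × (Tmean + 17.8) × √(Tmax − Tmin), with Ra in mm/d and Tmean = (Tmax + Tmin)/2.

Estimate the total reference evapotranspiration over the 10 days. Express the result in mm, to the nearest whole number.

Tmean = (29.8 + 18.6)/2 = 24.20 °C
ET₀ = 0.0023 × 12.23 × (24.20 + 17.8) × √11.2 = 0.0023 × 12.23 × 42.00 × 3.3466 = 3.9537 mm/d
Over 10 days: 3.9537 × 10 = 39.537 mm

40 mm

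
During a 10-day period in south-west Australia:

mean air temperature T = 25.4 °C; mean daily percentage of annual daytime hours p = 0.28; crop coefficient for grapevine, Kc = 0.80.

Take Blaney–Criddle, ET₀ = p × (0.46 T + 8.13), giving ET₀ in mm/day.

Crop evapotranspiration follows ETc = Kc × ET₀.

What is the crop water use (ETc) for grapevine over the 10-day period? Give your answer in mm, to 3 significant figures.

44.4 mm

ET₀ = 0.28 × (0.46 × 25.4 + 8.13) = 0.28 × 19.814 = 5.5479 mm/d
ETc = Kc × ET₀ = 0.80 × 5.5479 = 4.4383 mm/d
Over 10 days: 4.4383 × 10 = 44.383 mm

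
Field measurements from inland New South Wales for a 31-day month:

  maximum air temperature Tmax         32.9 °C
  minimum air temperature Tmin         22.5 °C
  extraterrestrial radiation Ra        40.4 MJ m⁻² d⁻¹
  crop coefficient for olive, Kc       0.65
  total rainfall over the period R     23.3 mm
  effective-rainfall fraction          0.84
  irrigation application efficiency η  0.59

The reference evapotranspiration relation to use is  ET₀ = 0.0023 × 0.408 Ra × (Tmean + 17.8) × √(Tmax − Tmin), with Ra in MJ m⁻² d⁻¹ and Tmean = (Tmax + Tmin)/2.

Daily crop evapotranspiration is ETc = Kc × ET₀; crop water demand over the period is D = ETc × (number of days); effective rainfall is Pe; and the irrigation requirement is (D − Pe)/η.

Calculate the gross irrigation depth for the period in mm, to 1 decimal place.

156.8 mm

Tmean = (32.9 + 22.5)/2 = 27.70 °C
0.408 Ra = 0.408 × 40.4 = 16.4832 mm/d equivalent
ET₀ = 0.0023 × 16.4832 × (27.70 + 17.8) × √10.4 = 0.0023 × 16.4832 × 45.50 × 3.2249 = 5.5628 mm/d
ETc = Kc × ET₀ = 0.65 × 5.5628 = 3.6158 mm/d
Crop demand D = ETc × 31 d = 3.6158 × 31 = 112.090 mm
Pe = 0.84 × 23.3 = 19.572 mm
D − Pe = 112.090 − 19.572 = 92.518 mm
Gross irrigation = 92.518 / 0.59 = 156.810 mm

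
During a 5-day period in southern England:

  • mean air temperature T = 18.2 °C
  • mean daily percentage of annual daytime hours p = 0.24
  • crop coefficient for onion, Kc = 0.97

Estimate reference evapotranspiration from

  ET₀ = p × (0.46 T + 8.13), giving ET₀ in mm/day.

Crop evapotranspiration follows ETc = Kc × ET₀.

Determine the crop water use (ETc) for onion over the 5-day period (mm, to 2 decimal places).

19.21 mm

ET₀ = 0.24 × (0.46 × 18.2 + 8.13) = 0.24 × 16.502 = 3.9605 mm/d
ETc = Kc × ET₀ = 0.97 × 3.9605 = 3.8417 mm/d
Over 5 days: 3.8417 × 5 = 19.209 mm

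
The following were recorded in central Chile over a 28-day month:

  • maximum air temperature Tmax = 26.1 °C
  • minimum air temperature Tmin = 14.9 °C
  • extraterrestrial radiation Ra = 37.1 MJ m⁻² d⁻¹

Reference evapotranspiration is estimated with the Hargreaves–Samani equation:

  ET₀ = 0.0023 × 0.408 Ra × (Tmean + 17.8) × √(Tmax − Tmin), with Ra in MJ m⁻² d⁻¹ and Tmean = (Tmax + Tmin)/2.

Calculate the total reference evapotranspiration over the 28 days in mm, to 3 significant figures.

125 mm

Tmean = (26.1 + 14.9)/2 = 20.50 °C
0.408 Ra = 0.408 × 37.1 = 15.1368 mm/d equivalent
ET₀ = 0.0023 × 15.1368 × (20.50 + 17.8) × √11.2 = 0.0023 × 15.1368 × 38.30 × 3.3466 = 4.4624 mm/d
Over 28 days: 4.4624 × 28 = 124.947 mm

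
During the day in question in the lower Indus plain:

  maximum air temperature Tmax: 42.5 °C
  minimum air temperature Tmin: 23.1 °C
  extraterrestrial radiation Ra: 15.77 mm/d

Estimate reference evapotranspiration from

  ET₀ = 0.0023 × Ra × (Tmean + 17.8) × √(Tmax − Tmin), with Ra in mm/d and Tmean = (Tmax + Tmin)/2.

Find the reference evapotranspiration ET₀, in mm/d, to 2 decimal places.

Tmean = (42.5 + 23.1)/2 = 32.80 °C
ET₀ = 0.0023 × 15.77 × (32.80 + 17.8) × √19.4 = 0.0023 × 15.77 × 50.60 × 4.4045 = 8.0836 mm/d

8.08 mm/d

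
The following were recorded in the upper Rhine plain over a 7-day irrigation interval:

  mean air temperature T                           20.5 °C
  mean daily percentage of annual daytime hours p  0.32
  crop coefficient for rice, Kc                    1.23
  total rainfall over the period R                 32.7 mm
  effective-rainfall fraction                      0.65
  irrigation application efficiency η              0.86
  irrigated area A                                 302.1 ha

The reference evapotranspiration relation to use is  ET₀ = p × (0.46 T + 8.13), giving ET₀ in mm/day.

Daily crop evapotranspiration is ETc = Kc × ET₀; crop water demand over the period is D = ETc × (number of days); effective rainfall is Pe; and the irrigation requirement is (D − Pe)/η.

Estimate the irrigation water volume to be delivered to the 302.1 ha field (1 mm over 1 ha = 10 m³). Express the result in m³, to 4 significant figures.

95290 m³

ET₀ = 0.32 × (0.46 × 20.5 + 8.13) = 0.32 × 17.560 = 5.6192 mm/d
ETc = Kc × ET₀ = 1.23 × 5.6192 = 6.9116 mm/d
Crop demand D = ETc × 7 d = 6.9116 × 7 = 48.381 mm
Pe = 0.65 × 32.7 = 21.255 mm
D − Pe = 48.381 − 21.255 = 27.126 mm
Gross irrigation = 27.126 / 0.86 = 31.542 mm
Volume = 31.542 mm × 302.1 ha × 10 = 95288.4 m³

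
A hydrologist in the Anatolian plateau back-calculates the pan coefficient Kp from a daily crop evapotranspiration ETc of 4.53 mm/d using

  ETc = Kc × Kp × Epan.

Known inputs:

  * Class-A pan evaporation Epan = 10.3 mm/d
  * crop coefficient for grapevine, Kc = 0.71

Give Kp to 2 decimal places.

ETc = Kc × Kp × Epan  ⇒  Kp = ETc / (Kc × Epan)
Kp = 4.53 / (0.71 × 10.3) = 4.53 / 7.313 = 0.6194

0.62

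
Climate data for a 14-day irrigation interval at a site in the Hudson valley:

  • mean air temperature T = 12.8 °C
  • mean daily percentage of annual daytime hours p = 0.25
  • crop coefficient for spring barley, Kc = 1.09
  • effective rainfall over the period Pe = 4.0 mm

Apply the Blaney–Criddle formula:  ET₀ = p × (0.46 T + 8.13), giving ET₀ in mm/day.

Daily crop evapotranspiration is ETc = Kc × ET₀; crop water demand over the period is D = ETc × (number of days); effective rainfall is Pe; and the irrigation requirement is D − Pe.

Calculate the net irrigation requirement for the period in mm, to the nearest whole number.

49 mm

ET₀ = 0.25 × (0.46 × 12.8 + 8.13) = 0.25 × 14.018 = 3.5045 mm/d
ETc = Kc × ET₀ = 1.09 × 3.5045 = 3.8199 mm/d
Crop demand D = ETc × 14 d = 3.8199 × 14 = 53.479 mm
D − Pe = 53.479 − 4.0 = 49.479 mm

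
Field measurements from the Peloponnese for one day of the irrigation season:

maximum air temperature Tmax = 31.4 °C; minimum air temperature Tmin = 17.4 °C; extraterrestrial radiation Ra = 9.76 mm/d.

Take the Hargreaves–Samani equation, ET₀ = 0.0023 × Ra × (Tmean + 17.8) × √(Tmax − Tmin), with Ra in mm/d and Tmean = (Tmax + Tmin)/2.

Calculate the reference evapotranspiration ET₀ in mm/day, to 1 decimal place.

3.5 mm/day

Tmean = (31.4 + 17.4)/2 = 24.40 °C
ET₀ = 0.0023 × 9.76 × (24.40 + 17.8) × √14.0 = 0.0023 × 9.76 × 42.20 × 3.7417 = 3.5445 mm/d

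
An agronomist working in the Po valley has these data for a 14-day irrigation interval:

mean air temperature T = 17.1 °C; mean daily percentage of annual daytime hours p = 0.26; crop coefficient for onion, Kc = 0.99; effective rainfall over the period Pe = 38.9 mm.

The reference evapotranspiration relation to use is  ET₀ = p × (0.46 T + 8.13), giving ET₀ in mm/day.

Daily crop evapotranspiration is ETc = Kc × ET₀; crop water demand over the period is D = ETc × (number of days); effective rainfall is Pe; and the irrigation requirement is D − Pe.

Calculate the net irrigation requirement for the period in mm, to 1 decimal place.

ET₀ = 0.26 × (0.46 × 17.1 + 8.13) = 0.26 × 15.996 = 4.1590 mm/d
ETc = Kc × ET₀ = 0.99 × 4.1590 = 4.1174 mm/d
Crop demand D = ETc × 14 d = 4.1174 × 14 = 57.644 mm
D − Pe = 57.644 − 38.9 = 18.744 mm

18.7 mm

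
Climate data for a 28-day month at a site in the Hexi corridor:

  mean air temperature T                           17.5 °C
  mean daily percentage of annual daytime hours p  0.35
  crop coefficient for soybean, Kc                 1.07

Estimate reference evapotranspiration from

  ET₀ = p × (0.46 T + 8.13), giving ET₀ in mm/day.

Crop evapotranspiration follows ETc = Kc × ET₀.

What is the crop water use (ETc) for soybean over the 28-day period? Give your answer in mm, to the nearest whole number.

ET₀ = 0.35 × (0.46 × 17.5 + 8.13) = 0.35 × 16.180 = 5.6630 mm/d
ETc = Kc × ET₀ = 1.07 × 5.6630 = 6.0594 mm/d
Over 28 days: 6.0594 × 28 = 169.663 mm

170 mm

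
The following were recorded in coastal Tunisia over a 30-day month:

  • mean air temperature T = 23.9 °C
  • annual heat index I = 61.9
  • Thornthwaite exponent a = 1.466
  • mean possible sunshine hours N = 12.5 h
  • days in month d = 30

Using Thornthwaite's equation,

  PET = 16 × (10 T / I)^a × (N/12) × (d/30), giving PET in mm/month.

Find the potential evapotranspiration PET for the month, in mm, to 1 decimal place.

10T/I = 10 × 23.9 / 61.9 = 3.8611
(10T/I)^a = 3.8611^1.466 = 7.2463
Uncorrected PET = 16 × 7.2463 = 115.941 mm
Correction = (N/12)(d/30) = (12.5/12)(30/30) = 1.0417
PET = 115.941 × 1.0417 = 120.776 mm/month

120.8 mm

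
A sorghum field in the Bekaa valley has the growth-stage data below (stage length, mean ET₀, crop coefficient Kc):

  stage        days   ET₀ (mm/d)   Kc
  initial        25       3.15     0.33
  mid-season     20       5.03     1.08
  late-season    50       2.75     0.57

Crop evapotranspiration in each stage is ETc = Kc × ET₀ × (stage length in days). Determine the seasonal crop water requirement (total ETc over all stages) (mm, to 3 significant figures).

213 mm

initial: 0.33 × 3.15 × 25 = 25.99 mm
mid-season: 1.08 × 5.03 × 20 = 108.65 mm
late-season: 0.57 × 2.75 × 50 = 78.38 mm
Seasonal total = 213.02 mm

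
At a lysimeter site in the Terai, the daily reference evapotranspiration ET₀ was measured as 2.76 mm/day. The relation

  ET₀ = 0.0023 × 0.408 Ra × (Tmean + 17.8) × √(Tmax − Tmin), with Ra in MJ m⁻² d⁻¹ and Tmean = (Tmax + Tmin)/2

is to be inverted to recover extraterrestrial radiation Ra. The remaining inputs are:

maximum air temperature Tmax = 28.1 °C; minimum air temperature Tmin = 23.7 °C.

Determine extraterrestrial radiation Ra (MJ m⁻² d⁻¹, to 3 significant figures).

32.1 MJ m⁻² d⁻¹

Tmean = (28.1+23.7)/2 = 25.90 °C; ΔT = 4.4
Ra = ET₀ / [0.0023 × 0.408 × (Tmean+17.8) × √ΔT]
   = 2.76 / (0.0023 × 0.408 × 43.70 × 2.0976) = 32.086 MJ m⁻² d⁻¹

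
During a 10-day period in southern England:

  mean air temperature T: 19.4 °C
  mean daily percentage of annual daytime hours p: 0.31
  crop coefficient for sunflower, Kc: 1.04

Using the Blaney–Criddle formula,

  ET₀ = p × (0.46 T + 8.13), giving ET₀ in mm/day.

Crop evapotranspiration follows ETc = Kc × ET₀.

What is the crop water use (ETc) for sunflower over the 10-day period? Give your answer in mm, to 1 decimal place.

55.0 mm

ET₀ = 0.31 × (0.46 × 19.4 + 8.13) = 0.31 × 17.054 = 5.2867 mm/d
ETc = Kc × ET₀ = 1.04 × 5.2867 = 5.4982 mm/d
Over 10 days: 5.4982 × 10 = 54.982 mm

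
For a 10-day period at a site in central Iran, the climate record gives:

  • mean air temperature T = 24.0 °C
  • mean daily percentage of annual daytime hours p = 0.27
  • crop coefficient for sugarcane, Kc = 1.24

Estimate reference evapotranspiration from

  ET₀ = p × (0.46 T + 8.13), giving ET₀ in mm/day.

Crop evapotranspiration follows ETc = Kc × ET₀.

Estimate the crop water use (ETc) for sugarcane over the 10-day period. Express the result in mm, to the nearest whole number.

64 mm

ET₀ = 0.27 × (0.46 × 24.0 + 8.13) = 0.27 × 19.170 = 5.1759 mm/d
ETc = Kc × ET₀ = 1.24 × 5.1759 = 6.4181 mm/d
Over 10 days: 6.4181 × 10 = 64.181 mm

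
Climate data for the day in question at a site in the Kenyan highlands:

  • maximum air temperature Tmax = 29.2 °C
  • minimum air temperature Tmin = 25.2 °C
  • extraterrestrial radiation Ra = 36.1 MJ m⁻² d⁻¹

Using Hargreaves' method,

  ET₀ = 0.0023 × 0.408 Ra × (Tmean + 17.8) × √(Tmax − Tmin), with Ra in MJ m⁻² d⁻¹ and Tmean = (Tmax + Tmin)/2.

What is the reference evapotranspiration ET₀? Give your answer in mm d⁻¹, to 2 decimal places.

Tmean = (29.2 + 25.2)/2 = 27.20 °C
0.408 Ra = 0.408 × 36.1 = 14.7288 mm/d equivalent
ET₀ = 0.0023 × 14.7288 × (27.20 + 17.8) × √4.0 = 0.0023 × 14.7288 × 45.00 × 2.0000 = 3.0489 mm/d

3.05 mm d⁻¹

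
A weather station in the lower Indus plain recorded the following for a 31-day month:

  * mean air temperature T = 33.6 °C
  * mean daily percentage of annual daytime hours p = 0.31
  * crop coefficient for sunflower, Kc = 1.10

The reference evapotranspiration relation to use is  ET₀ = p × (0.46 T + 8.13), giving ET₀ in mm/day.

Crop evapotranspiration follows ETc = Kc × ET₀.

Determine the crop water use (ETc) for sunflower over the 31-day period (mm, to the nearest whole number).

ET₀ = 0.31 × (0.46 × 33.6 + 8.13) = 0.31 × 23.586 = 7.3117 mm/d
ETc = Kc × ET₀ = 1.10 × 7.3117 = 8.0429 mm/d
Over 31 days: 8.0429 × 31 = 249.330 mm

249 mm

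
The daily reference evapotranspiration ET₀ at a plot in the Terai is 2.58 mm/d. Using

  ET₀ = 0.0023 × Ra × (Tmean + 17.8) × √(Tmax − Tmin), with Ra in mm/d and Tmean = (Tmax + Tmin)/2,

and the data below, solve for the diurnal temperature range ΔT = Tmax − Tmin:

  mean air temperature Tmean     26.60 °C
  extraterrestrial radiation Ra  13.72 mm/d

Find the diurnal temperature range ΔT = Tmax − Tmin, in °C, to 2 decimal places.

3.39 °C

√ΔT = ET₀ / [0.0023 × Ra × (Tmean+17.8)] = 2.58 / (0.0023 × 13.72 × 44.40) = 1.8414
ΔT = 1.8414² = 3.391 °C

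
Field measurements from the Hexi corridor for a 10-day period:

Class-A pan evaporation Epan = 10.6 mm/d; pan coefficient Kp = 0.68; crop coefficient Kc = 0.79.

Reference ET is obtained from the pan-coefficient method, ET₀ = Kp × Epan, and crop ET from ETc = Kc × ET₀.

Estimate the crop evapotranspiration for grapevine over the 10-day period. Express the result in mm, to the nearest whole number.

ET₀ = 0.68 × 10.6 = 7.2080 mm/d
ETc = Kc × ET₀ = 0.79 × 7.2080 = 5.6943 mm/d
Over 10 days: 5.6943 × 10 = 56.943 mm

57 mm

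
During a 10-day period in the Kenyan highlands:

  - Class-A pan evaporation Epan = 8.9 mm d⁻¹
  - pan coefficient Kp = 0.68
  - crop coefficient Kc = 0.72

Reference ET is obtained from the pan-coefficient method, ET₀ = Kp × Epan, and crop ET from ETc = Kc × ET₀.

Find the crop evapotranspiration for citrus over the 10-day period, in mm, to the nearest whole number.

44 mm

ET₀ = 0.68 × 8.9 = 6.0520 mm/d
ETc = Kc × ET₀ = 0.72 × 6.0520 = 4.3574 mm/d
Over 10 days: 4.3574 × 10 = 43.574 mm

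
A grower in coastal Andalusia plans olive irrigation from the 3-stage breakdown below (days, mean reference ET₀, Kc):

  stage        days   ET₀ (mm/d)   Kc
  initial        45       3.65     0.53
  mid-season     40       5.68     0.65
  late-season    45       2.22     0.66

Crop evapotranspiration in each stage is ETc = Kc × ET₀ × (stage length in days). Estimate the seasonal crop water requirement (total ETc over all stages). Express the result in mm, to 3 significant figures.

301 mm

initial: 0.53 × 3.65 × 45 = 87.05 mm
mid-season: 0.65 × 5.68 × 40 = 147.68 mm
late-season: 0.66 × 2.22 × 45 = 65.93 mm
Seasonal total = 300.66 mm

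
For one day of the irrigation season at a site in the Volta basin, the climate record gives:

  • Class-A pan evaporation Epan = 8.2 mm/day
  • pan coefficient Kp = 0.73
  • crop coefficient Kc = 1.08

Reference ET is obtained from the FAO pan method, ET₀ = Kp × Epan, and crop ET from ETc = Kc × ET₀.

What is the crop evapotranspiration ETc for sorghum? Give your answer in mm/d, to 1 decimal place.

6.5 mm/d

ET₀ = 0.73 × 8.2 = 5.9860 mm/d
ETc = Kc × ET₀ = 1.08 × 5.9860 = 6.4649 mm/d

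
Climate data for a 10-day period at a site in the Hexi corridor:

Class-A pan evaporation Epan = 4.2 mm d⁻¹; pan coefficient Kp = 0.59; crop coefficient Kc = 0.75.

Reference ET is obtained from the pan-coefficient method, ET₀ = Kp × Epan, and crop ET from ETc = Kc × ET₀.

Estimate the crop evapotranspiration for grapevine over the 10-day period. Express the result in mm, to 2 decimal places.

ET₀ = 0.59 × 4.2 = 2.4780 mm/d
ETc = Kc × ET₀ = 0.75 × 2.4780 = 1.8585 mm/d
Over 10 days: 1.8585 × 10 = 18.585 mm

18.59 mm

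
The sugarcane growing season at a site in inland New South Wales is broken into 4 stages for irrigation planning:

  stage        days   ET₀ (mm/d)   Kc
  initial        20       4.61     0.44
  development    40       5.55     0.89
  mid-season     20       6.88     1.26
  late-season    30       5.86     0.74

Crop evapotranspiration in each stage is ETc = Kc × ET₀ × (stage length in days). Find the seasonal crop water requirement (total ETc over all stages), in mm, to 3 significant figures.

542 mm

initial: 0.44 × 4.61 × 20 = 40.57 mm
development: 0.89 × 5.55 × 40 = 197.58 mm
mid-season: 1.26 × 6.88 × 20 = 173.38 mm
late-season: 0.74 × 5.86 × 30 = 130.09 mm
Seasonal total = 541.62 mm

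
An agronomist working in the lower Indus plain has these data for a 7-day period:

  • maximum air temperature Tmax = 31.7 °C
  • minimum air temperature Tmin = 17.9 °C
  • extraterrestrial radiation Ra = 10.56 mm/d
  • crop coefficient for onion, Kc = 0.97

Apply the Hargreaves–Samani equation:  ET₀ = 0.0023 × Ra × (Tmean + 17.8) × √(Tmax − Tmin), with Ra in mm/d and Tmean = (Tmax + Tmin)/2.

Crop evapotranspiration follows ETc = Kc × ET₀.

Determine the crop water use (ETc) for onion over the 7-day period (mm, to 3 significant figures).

26.1 mm

Tmean = (31.7 + 17.9)/2 = 24.80 °C
ET₀ = 0.0023 × 10.56 × (24.80 + 17.8) × √13.8 = 0.0023 × 10.56 × 42.60 × 3.7148 = 3.8436 mm/d
ETc = Kc × ET₀ = 0.97 × 3.8436 = 3.7283 mm/d
Over 7 days: 3.7283 × 7 = 26.098 mm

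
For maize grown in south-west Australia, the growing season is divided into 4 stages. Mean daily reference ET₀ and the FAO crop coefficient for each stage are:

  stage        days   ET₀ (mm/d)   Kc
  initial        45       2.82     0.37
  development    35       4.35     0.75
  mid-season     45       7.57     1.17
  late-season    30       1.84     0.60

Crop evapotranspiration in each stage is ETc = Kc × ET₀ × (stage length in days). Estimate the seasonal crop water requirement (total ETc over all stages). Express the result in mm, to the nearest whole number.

593 mm

initial: 0.37 × 2.82 × 45 = 46.95 mm
development: 0.75 × 4.35 × 35 = 114.19 mm
mid-season: 1.17 × 7.57 × 45 = 398.56 mm
late-season: 0.60 × 1.84 × 30 = 33.12 mm
Seasonal total = 592.82 mm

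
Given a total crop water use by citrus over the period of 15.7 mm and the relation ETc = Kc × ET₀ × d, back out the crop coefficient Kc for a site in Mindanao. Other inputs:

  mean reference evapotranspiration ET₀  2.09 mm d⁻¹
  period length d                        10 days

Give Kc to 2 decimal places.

0.75

ETc = Kc × ET₀ × d  ⇒  Kc = ETc / (ET₀ × d)
Kc = 15.7 / (2.09 × 10) = 15.7 / 20.90 = 0.7512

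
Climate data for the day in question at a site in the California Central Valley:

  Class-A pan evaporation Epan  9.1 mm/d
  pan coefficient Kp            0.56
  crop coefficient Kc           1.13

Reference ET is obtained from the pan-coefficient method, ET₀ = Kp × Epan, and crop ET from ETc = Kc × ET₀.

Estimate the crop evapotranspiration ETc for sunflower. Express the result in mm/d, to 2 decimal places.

5.76 mm/d

ET₀ = 0.56 × 9.1 = 5.0960 mm/d
ETc = Kc × ET₀ = 1.13 × 5.0960 = 5.7585 mm/d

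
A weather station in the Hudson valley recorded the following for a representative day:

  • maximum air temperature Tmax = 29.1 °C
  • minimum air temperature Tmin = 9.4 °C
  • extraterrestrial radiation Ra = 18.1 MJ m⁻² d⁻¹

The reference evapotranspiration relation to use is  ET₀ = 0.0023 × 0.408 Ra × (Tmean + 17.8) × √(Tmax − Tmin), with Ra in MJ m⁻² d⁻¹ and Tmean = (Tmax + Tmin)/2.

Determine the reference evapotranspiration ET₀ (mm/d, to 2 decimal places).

2.79 mm/d

Tmean = (29.1 + 9.4)/2 = 19.25 °C
0.408 Ra = 0.408 × 18.1 = 7.3848 mm/d equivalent
ET₀ = 0.0023 × 7.3848 × (19.25 + 17.8) × √19.7 = 0.0023 × 7.3848 × 37.05 × 4.4385 = 2.7931 mm/d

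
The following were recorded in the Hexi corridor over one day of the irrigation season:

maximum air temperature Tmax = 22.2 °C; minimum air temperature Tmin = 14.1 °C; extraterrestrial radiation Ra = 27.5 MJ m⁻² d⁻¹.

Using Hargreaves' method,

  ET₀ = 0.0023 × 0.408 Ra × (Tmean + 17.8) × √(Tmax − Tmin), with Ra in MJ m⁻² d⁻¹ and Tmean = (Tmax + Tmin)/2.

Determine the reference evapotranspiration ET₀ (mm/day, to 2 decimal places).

2.64 mm/day

Tmean = (22.2 + 14.1)/2 = 18.15 °C
0.408 Ra = 0.408 × 27.5 = 11.2200 mm/d equivalent
ET₀ = 0.0023 × 11.2200 × (18.15 + 17.8) × √8.1 = 0.0023 × 11.2200 × 35.95 × 2.8460 = 2.6403 mm/d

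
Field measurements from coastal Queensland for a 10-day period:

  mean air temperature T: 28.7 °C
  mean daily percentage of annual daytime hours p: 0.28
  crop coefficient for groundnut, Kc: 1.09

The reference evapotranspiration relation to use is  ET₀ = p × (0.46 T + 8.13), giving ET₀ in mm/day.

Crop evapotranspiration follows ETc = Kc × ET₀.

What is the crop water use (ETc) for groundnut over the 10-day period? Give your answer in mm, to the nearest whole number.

65 mm

ET₀ = 0.28 × (0.46 × 28.7 + 8.13) = 0.28 × 21.332 = 5.9730 mm/d
ETc = Kc × ET₀ = 1.09 × 5.9730 = 6.5106 mm/d
Over 10 days: 6.5106 × 10 = 65.106 mm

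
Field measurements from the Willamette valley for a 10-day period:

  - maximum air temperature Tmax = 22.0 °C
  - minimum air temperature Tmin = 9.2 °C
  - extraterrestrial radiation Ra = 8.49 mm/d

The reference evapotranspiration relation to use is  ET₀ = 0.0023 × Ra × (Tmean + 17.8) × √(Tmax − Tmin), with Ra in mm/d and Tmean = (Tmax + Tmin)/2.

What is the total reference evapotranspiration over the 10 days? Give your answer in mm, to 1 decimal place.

Tmean = (22.0 + 9.2)/2 = 15.60 °C
ET₀ = 0.0023 × 8.49 × (15.60 + 17.8) × √12.8 = 0.0023 × 8.49 × 33.40 × 3.5777 = 2.3334 mm/d
Over 10 days: 2.3334 × 10 = 23.334 mm

23.3 mm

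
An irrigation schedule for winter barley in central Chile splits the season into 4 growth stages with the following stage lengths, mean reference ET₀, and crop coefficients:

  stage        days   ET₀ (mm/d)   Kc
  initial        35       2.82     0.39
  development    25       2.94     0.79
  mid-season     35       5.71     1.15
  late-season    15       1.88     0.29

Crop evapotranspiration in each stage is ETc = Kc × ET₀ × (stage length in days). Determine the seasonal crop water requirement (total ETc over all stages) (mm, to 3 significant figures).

initial: 0.39 × 2.82 × 35 = 38.49 mm
development: 0.79 × 2.94 × 25 = 58.07 mm
mid-season: 1.15 × 5.71 × 35 = 229.83 mm
late-season: 0.29 × 1.88 × 15 = 8.18 mm
Seasonal total = 334.57 mm

335 mm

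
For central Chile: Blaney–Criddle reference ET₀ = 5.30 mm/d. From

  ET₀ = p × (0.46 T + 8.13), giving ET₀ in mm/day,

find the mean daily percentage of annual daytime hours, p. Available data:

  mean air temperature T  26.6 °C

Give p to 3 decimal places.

p = ET₀ / (0.46 T + 8.13) = 5.30 / (0.46 × 26.6 + 8.13) = 5.30 / 20.366 = 0.2602

0.260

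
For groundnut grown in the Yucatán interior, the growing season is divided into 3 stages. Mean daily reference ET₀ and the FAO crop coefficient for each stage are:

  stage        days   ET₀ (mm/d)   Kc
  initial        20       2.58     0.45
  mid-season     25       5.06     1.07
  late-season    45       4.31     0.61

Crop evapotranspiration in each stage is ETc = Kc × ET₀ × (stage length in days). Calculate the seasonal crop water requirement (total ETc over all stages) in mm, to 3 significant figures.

277 mm

initial: 0.45 × 2.58 × 20 = 23.22 mm
mid-season: 1.07 × 5.06 × 25 = 135.36 mm
late-season: 0.61 × 4.31 × 45 = 118.31 mm
Seasonal total = 276.89 mm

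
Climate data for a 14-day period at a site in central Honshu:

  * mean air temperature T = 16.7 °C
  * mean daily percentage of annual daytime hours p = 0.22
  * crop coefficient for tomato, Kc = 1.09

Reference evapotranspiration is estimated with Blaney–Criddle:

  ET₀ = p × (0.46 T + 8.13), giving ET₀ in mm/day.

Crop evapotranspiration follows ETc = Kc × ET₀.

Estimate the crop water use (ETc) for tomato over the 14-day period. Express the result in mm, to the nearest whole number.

53 mm

ET₀ = 0.22 × (0.46 × 16.7 + 8.13) = 0.22 × 15.812 = 3.4786 mm/d
ETc = Kc × ET₀ = 1.09 × 3.4786 = 3.7917 mm/d
Over 14 days: 3.7917 × 14 = 53.084 mm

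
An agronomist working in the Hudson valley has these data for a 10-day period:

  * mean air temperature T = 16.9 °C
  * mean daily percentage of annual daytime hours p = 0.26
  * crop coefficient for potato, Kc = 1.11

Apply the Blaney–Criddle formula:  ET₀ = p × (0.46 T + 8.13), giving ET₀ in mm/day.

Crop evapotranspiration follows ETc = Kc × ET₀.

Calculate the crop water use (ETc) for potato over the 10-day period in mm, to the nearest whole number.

46 mm

ET₀ = 0.26 × (0.46 × 16.9 + 8.13) = 0.26 × 15.904 = 4.1350 mm/d
ETc = Kc × ET₀ = 1.11 × 4.1350 = 4.5899 mm/d
Over 10 days: 4.5899 × 10 = 45.899 mm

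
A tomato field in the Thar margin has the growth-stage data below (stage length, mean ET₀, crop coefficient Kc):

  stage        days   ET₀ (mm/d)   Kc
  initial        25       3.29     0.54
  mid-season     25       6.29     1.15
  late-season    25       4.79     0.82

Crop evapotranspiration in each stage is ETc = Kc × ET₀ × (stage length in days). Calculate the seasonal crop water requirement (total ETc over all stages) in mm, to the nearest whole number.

323 mm

initial: 0.54 × 3.29 × 25 = 44.42 mm
mid-season: 1.15 × 6.29 × 25 = 180.84 mm
late-season: 0.82 × 4.79 × 25 = 98.20 mm
Seasonal total = 323.46 mm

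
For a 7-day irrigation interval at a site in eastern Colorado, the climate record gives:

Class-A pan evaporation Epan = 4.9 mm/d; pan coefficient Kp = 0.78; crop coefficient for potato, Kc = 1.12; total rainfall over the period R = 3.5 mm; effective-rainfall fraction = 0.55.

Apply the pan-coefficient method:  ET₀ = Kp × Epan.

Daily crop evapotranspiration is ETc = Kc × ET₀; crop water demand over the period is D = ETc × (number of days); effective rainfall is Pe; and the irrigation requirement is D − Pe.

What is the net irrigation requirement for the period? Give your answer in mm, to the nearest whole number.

ET₀ = 0.78 × 4.9 = 3.8220 mm/d
ETc = Kc × ET₀ = 1.12 × 3.8220 = 4.2806 mm/d
Crop demand D = ETc × 7 d = 4.2806 × 7 = 29.964 mm
Pe = 0.55 × 3.5 = 1.925 mm
D − Pe = 29.964 − 1.925 = 28.039 mm

28 mm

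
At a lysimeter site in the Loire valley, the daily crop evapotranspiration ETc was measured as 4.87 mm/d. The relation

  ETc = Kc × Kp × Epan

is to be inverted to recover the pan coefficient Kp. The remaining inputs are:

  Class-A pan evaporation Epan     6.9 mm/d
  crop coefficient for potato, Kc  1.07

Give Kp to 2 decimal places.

ETc = Kc × Kp × Epan  ⇒  Kp = ETc / (Kc × Epan)
Kp = 4.87 / (1.07 × 6.9) = 4.87 / 7.383 = 0.6596

0.66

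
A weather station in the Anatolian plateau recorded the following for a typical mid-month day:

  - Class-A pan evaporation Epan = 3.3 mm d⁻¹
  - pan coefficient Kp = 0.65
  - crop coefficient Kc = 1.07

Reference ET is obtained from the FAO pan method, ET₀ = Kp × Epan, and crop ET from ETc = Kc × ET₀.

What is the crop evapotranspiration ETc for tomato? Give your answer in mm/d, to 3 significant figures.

2.30 mm/d

ET₀ = 0.65 × 3.3 = 2.1450 mm/d
ETc = Kc × ET₀ = 1.07 × 2.1450 = 2.2952 mm/d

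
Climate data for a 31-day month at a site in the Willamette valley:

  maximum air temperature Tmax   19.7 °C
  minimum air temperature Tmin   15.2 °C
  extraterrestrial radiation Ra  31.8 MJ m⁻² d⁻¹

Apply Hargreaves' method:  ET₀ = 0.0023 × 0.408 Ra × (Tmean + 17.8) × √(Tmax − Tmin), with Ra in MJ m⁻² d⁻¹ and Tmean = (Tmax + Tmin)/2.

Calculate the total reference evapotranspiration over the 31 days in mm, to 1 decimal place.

69.2 mm

Tmean = (19.7 + 15.2)/2 = 17.45 °C
0.408 Ra = 0.408 × 31.8 = 12.9744 mm/d equivalent
ET₀ = 0.0023 × 12.9744 × (17.45 + 17.8) × √4.5 = 0.0023 × 12.9744 × 35.25 × 2.1213 = 2.2314 mm/d
Over 31 days: 2.2314 × 31 = 69.173 mm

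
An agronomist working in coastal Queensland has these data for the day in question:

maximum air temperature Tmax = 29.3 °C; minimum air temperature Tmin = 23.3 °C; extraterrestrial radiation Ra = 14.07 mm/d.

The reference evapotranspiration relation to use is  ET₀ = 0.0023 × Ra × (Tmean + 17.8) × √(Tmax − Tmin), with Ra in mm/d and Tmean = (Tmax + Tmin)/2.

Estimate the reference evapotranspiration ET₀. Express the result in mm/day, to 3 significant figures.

3.50 mm/day

Tmean = (29.3 + 23.3)/2 = 26.30 °C
ET₀ = 0.0023 × 14.07 × (26.30 + 17.8) × √6.0 = 0.0023 × 14.07 × 44.10 × 2.4495 = 3.4957 mm/d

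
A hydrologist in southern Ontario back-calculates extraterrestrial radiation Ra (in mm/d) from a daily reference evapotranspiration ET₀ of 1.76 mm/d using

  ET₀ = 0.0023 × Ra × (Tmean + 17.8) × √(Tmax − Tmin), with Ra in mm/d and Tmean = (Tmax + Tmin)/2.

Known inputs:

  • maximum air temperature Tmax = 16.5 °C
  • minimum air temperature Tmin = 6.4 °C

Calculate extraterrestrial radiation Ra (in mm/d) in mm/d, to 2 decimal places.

8.23 mm/d

Tmean = 11.45 °C; √ΔT = 3.1780
Ra = ET₀ / [0.0023 × (Tmean+17.8) × √ΔT] = 1.76 / (0.0023 × 29.25 × 3.1780) = 8.232 mm/d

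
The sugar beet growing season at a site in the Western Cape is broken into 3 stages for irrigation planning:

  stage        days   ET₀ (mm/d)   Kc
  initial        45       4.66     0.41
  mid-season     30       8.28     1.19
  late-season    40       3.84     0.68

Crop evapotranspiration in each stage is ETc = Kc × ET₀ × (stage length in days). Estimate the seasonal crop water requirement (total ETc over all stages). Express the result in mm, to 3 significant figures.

initial: 0.41 × 4.66 × 45 = 85.98 mm
mid-season: 1.19 × 8.28 × 30 = 295.60 mm
late-season: 0.68 × 3.84 × 40 = 104.45 mm
Seasonal total = 486.03 mm

486 mm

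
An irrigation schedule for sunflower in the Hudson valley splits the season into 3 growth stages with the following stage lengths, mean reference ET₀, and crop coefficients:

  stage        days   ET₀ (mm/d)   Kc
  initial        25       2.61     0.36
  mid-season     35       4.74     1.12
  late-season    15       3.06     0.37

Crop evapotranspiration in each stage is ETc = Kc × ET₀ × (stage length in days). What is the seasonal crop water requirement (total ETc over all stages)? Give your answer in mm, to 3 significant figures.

226 mm

initial: 0.36 × 2.61 × 25 = 23.49 mm
mid-season: 1.12 × 4.74 × 35 = 185.81 mm
late-season: 0.37 × 3.06 × 15 = 16.98 mm
Seasonal total = 226.28 mm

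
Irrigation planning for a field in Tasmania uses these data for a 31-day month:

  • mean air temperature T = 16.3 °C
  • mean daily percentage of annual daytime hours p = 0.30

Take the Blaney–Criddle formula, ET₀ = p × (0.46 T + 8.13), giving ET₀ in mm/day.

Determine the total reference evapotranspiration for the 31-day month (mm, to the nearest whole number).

145 mm

ET₀ = 0.30 × (0.46 × 16.3 + 8.13) = 0.30 × 15.628 = 4.6884 mm/d
Monthly total = 4.6884 × 31 = 145.340 mm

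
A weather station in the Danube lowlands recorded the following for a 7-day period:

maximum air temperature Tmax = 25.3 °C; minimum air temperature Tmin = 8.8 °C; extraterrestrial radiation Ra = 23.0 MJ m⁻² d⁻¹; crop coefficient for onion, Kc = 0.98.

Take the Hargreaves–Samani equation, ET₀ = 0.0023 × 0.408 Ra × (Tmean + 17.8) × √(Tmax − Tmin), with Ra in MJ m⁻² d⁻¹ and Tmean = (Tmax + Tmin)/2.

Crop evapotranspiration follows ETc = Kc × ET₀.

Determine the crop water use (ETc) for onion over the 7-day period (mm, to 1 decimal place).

21.0 mm

Tmean = (25.3 + 8.8)/2 = 17.05 °C
0.408 Ra = 0.408 × 23.0 = 9.3840 mm/d equivalent
ET₀ = 0.0023 × 9.3840 × (17.05 + 17.8) × √16.5 = 0.0023 × 9.3840 × 34.85 × 4.0620 = 3.0553 mm/d
ETc = Kc × ET₀ = 0.98 × 3.0553 = 2.9942 mm/d
Over 7 days: 2.9942 × 7 = 20.959 mm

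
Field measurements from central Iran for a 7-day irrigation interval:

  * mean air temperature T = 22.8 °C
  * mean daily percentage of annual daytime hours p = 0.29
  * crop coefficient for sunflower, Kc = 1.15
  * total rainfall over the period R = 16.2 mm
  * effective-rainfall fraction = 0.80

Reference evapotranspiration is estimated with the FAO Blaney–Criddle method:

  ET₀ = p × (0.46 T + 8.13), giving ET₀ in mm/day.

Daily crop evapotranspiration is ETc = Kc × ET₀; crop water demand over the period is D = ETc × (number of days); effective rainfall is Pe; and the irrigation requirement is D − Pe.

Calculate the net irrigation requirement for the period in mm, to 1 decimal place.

30.5 mm

ET₀ = 0.29 × (0.46 × 22.8 + 8.13) = 0.29 × 18.618 = 5.3992 mm/d
ETc = Kc × ET₀ = 1.15 × 5.3992 = 6.2091 mm/d
Crop demand D = ETc × 7 d = 6.2091 × 7 = 43.464 mm
Pe = 0.80 × 16.2 = 12.960 mm
D − Pe = 43.464 − 12.960 = 30.504 mm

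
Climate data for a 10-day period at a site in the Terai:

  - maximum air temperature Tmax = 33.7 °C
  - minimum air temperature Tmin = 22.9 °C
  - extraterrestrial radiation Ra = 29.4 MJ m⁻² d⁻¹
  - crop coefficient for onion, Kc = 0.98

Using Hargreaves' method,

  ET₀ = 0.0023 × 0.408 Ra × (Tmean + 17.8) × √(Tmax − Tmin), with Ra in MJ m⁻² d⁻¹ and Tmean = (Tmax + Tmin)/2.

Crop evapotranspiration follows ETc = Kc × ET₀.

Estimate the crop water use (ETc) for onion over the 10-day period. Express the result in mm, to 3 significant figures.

Tmean = (33.7 + 22.9)/2 = 28.30 °C
0.408 Ra = 0.408 × 29.4 = 11.9952 mm/d equivalent
ET₀ = 0.0023 × 11.9952 × (28.30 + 17.8) × √10.8 = 0.0023 × 11.9952 × 46.10 × 3.2863 = 4.1797 mm/d
ETc = Kc × ET₀ = 0.98 × 4.1797 = 4.0961 mm/d
Over 10 days: 4.0961 × 10 = 40.961 mm

41.0 mm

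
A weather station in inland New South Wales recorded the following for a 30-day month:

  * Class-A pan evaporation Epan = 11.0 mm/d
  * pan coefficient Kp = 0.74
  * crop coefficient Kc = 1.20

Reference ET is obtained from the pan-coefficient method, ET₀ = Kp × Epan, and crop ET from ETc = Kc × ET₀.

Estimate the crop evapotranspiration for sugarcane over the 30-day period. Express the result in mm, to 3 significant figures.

ET₀ = 0.74 × 11.0 = 8.1400 mm/d
ETc = Kc × ET₀ = 1.20 × 8.1400 = 9.7680 mm/d
Over 30 days: 9.7680 × 30 = 293.040 mm

293 mm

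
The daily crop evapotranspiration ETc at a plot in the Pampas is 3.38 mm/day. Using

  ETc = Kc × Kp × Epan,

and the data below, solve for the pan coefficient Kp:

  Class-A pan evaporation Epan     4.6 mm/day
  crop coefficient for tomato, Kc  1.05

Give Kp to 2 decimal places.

ETc = Kc × Kp × Epan  ⇒  Kp = ETc / (Kc × Epan)
Kp = 3.38 / (1.05 × 4.6) = 3.38 / 4.830 = 0.6998

0.70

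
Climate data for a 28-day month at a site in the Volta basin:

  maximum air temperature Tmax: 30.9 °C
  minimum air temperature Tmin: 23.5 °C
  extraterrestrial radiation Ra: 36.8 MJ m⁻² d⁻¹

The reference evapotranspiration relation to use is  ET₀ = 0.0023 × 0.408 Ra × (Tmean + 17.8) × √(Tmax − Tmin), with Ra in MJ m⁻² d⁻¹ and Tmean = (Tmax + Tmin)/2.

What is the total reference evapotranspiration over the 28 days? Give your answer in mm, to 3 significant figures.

Tmean = (30.9 + 23.5)/2 = 27.20 °C
0.408 Ra = 0.408 × 36.8 = 15.0144 mm/d equivalent
ET₀ = 0.0023 × 15.0144 × (27.20 + 17.8) × √7.4 = 0.0023 × 15.0144 × 45.00 × 2.7203 = 4.2273 mm/d
Over 28 days: 4.2273 × 28 = 118.364 mm

118 mm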